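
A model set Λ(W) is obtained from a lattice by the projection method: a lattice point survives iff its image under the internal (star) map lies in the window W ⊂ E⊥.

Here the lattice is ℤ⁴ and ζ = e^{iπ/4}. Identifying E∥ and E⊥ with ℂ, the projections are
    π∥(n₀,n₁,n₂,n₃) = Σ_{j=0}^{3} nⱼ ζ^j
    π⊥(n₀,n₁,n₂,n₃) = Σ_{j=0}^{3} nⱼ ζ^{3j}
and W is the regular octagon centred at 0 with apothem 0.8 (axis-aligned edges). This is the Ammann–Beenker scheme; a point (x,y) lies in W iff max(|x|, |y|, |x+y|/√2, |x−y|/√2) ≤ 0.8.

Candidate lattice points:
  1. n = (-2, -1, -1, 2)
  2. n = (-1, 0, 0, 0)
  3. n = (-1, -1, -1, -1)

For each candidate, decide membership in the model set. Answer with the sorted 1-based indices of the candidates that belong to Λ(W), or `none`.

π⊥(n) = n₀ + n₁ζ³ + n₂ζ⁶ + n₃ζ⁹ where ζ = e^{iπ/4}.
#1 (-2, -1, -1, 2): internal (0.12132, 1.70711); octagon support 1.70711 vs apothem 0.8 → ∉ W
#2 (-1, 0, 0, 0): internal (-1.00000, 0.00000); octagon support 1.00000 vs apothem 0.8 → ∉ W
#3 (-1, -1, -1, -1): internal (-1.00000, -0.41421); octagon support 1.00000 vs apothem 0.8 → ∉ W

none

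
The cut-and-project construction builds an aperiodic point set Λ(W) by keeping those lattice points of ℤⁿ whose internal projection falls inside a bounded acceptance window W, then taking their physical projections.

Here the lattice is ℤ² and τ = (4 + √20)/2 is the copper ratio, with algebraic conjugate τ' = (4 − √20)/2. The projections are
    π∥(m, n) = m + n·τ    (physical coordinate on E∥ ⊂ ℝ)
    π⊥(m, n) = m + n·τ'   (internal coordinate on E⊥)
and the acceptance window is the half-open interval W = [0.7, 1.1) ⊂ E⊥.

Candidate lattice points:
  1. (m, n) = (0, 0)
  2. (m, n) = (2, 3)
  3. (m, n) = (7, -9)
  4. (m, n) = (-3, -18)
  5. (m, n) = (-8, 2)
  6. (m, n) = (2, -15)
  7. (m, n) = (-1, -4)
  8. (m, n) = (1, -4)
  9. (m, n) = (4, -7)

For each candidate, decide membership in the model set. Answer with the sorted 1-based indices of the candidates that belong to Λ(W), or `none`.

Numerically τ ≈ 4.23607 and τ' = −1/τ ≈ -0.23607.
#1 (0,0): internal coord 0 + (0)·τ' = +0.00000; +0.00000 ∉ [0.7, 1.1) → out
#2 (2,3): internal coord 2 + (3)·τ' = +1.29180; +1.29180 ∉ [0.7, 1.1) → out
#3 (7,-9): internal coord 7 + (-9)·τ' = +9.12461; +9.12461 ∉ [0.7, 1.1) → out
#4 (-3,-18): internal coord -3 + (-18)·τ' = +1.24922; +1.24922 ∉ [0.7, 1.1) → out
#5 (-8,2): internal coord -8 + (2)·τ' = -8.47214; -8.47214 ∉ [0.7, 1.1) → out
#6 (2,-15): internal coord 2 + (-15)·τ' = +5.54102; +5.54102 ∉ [0.7, 1.1) → out
#7 (-1,-4): internal coord -1 + (-4)·τ' = -0.05573; -0.05573 ∉ [0.7, 1.1) → out
#8 (1,-4): internal coord 1 + (-4)·τ' = +1.94427; +1.94427 ∉ [0.7, 1.1) → out
#9 (4,-7): internal coord 4 + (-7)·τ' = +5.65248; +5.65248 ∉ [0.7, 1.1) → out

none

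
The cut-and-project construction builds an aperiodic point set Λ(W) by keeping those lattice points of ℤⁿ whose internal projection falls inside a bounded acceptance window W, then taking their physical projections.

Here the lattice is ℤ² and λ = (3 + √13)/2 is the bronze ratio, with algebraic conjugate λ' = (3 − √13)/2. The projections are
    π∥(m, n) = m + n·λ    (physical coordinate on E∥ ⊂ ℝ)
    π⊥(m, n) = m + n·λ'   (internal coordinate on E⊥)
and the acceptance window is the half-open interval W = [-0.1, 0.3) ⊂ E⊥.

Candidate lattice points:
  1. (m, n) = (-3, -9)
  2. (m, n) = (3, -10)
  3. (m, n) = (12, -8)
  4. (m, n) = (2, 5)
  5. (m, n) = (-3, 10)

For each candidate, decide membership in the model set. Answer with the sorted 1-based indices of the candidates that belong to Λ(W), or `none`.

Numerically λ ≈ 3.3028 and λ' = −1/λ ≈ -0.3028.
candidate 1: (m,n)=(-3,-9) → π∥ = -3-9·λ ≈ -32.7250, π⊥ = -3-9·λ' ≈ -0.2750 ∉ [-0.1, 0.3) ⇒ out
candidate 2: (m,n)=(3,-10) → π∥ = 3-10·λ ≈ -30.0278, π⊥ = 3-10·λ' ≈ 6.0278 ∉ [-0.1, 0.3) ⇒ out
candidate 3: (m,n)=(12,-8) → π∥ = 12-8·λ ≈ -14.4222, π⊥ = 12-8·λ' ≈ 14.4222 ∉ [-0.1, 0.3) ⇒ out
candidate 4: (m,n)=(2,5) → π∥ = 2+5·λ ≈ 18.5139, π⊥ = 2+5·λ' ≈ 0.4861 ∉ [-0.1, 0.3) ⇒ out
candidate 5: (m,n)=(-3,10) → π∥ = -3+10·λ ≈ 30.0278, π⊥ = -3+10·λ' ≈ -6.0278 ∉ [-0.1, 0.3) ⇒ out

none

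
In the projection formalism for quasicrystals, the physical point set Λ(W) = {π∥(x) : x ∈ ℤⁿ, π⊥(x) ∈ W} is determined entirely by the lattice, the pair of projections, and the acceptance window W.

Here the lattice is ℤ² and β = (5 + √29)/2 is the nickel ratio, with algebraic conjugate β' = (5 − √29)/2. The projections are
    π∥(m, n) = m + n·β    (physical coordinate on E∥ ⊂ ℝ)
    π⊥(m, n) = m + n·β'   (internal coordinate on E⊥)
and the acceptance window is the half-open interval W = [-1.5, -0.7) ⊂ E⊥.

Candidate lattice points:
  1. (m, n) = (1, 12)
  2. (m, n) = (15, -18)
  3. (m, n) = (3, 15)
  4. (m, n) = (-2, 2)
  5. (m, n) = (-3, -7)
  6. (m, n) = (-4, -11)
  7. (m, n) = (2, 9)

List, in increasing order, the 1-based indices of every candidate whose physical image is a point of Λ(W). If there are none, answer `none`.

β' = (5−√29)/2 ≈ -0.19258.
candidate 1: (m,n)=(1,12) → π∥ = 1+12·β ≈ 63.31099, π⊥ = 1+12·β' ≈ -1.31099 ∈ [-1.5, -0.7) ⇒ IN Λ
candidate 2: (m,n)=(15,-18) → π∥ = 15-18·β ≈ -78.46648, π⊥ = 15-18·β' ≈ 18.46648 ∉ [-1.5, -0.7) ⇒ out
candidate 3: (m,n)=(3,15) → π∥ = 3+15·β ≈ 80.88874, π⊥ = 3+15·β' ≈ 0.11126 ∉ [-1.5, -0.7) ⇒ out
candidate 4: (m,n)=(-2,2) → π∥ = -2+2·β ≈ 8.38516, π⊥ = -2+2·β' ≈ -2.38516 ∉ [-1.5, -0.7) ⇒ out
candidate 5: (m,n)=(-3,-7) → π∥ = -3-7·β ≈ -39.34808, π⊥ = -3-7·β' ≈ -1.65192 ∉ [-1.5, -0.7) ⇒ out
candidate 6: (m,n)=(-4,-11) → π∥ = -4-11·β ≈ -61.11841, π⊥ = -4-11·β' ≈ -1.88159 ∉ [-1.5, -0.7) ⇒ out
candidate 7: (m,n)=(2,9) → π∥ = 2+9·β ≈ 48.73324, π⊥ = 2+9·β' ≈ 0.26676 ∉ [-1.5, -0.7) ⇒ out

1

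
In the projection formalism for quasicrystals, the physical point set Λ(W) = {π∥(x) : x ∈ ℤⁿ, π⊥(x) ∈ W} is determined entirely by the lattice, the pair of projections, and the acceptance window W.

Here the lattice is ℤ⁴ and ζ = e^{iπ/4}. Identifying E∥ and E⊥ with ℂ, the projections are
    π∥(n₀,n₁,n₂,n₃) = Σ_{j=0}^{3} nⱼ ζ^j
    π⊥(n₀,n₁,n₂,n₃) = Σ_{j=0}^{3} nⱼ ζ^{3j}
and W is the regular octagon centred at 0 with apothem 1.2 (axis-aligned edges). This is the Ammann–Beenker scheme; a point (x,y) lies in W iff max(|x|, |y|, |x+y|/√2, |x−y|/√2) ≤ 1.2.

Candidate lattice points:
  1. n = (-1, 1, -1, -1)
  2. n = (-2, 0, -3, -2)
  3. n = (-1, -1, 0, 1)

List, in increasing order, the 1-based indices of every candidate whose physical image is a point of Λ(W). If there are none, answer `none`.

3

With ζ = e^{iπ/4} the internal vectors are ζ^0,ζ^3,ζ^6,ζ^9.
candidate 1: n = (-1, 1, -1, -1) → π⊥ ≈ (-2.41421, +1.00000); max(|x|,|y|,|x±y|/√2) = 2.41421 > 1.2 ⇒ ∉ W
candidate 2: n = (-2, 0, -3, -2) → π⊥ ≈ (-3.41421, +1.58579); max(|x|,|y|,|x±y|/√2) = 3.53553 > 1.2 ⇒ ∉ W
candidate 3: n = (-1, -1, 0, 1) → π⊥ ≈ (+0.41421, +0.00000); max(|x|,|y|,|x±y|/√2) = 0.41421 ≤ 1.2 ⇒ ∈ W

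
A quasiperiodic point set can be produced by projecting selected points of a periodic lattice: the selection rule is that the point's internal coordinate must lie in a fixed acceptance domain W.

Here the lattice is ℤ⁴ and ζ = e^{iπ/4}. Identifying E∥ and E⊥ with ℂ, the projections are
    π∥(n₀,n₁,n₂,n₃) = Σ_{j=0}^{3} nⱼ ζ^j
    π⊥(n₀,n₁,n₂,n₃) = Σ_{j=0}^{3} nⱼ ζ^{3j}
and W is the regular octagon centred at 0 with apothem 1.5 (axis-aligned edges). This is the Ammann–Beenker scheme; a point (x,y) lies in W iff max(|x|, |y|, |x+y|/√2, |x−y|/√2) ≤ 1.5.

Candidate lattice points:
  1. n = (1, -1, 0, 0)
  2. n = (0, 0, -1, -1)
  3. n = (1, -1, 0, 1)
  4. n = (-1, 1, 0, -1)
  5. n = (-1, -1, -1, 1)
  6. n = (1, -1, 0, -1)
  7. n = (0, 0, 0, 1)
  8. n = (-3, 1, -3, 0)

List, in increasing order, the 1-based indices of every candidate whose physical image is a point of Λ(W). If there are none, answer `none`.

Internal map: ζ^{3j} for j=0..3 gives (1,0), (−√2/2,√2/2), (0,−1), (√2/2,√2/2).
candidate 1: n = (1, -1, 0, 0) → π⊥ ≈ (+1.7071, -0.7071); max(|x|,|y|,|x±y|/√2) = 1.7071 > 1.5 ⇒ ∉ W
candidate 2: n = (0, 0, -1, -1) → π⊥ ≈ (-0.7071, +0.2929); max(|x|,|y|,|x±y|/√2) = 0.7071 ≤ 1.5 ⇒ ∈ W
candidate 3: n = (1, -1, 0, 1) → π⊥ ≈ (+2.4142, +0.0000); max(|x|,|y|,|x±y|/√2) = 2.4142 > 1.5 ⇒ ∉ W
candidate 4: n = (-1, 1, 0, -1) → π⊥ ≈ (-2.4142, +0.0000); max(|x|,|y|,|x±y|/√2) = 2.4142 > 1.5 ⇒ ∉ W
candidate 5: n = (-1, -1, -1, 1) → π⊥ ≈ (+0.4142, +1.0000); max(|x|,|y|,|x±y|/√2) = 1.0000 ≤ 1.5 ⇒ ∈ W
candidate 6: n = (1, -1, 0, -1) → π⊥ ≈ (+1.0000, -1.4142); max(|x|,|y|,|x±y|/√2) = 1.7071 > 1.5 ⇒ ∉ W
candidate 7: n = (0, 0, 0, 1) → π⊥ ≈ (+0.7071, +0.7071); max(|x|,|y|,|x±y|/√2) = 1.0000 ≤ 1.5 ⇒ ∈ W
candidate 8: n = (-3, 1, -3, 0) → π⊥ ≈ (-3.7071, +3.7071); max(|x|,|y|,|x±y|/√2) = 5.2426 > 1.5 ⇒ ∉ W

2, 5, 7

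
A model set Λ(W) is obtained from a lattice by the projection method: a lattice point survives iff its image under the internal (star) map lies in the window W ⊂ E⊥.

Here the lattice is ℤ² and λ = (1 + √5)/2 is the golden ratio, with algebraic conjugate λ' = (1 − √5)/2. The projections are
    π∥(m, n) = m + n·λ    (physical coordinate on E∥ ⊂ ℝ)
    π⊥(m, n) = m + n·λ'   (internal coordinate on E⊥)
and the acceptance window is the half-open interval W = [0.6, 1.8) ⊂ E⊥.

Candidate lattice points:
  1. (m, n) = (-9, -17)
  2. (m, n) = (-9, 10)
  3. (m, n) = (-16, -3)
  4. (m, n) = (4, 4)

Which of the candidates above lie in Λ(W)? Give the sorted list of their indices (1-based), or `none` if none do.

λ' = (1−√5)/2 ≈ -0.618034.
[1] lift (-9,-17): star map gives 1.506578; window check 0.6 ≤ 1.506578 < 1.8 is true → IN Λ
[2] lift (-9,10): star map gives -15.180340; window check 0.6 ≤ -15.180340 < 1.8 is false → out
[3] lift (-16,-3): star map gives -14.145898; window check 0.6 ≤ -14.145898 < 1.8 is false → out
[4] lift (4,4): star map gives 1.527864; window check 0.6 ≤ 1.527864 < 1.8 is true → IN Λ

1, 4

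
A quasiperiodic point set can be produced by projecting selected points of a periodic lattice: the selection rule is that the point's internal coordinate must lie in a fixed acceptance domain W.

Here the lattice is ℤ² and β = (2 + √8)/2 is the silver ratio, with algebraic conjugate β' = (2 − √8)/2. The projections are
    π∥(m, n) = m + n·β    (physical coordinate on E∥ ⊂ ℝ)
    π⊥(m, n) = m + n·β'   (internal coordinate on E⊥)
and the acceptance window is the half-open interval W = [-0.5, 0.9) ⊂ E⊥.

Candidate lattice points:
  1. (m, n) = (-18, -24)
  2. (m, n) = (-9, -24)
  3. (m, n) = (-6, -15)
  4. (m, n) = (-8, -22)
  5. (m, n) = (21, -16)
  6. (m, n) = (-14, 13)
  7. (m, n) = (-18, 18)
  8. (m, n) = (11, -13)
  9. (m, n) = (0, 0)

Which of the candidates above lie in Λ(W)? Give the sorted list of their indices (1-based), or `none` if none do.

Compute β' = (2−√8)/2 = -0.4142, so π⊥(m,n) = m -0.4142·n.
[1] lift (-18,-24): star map gives -8.0589; window check -0.5 ≤ -8.0589 < 0.9 is false → out
[2] lift (-9,-24): star map gives 0.9411; window check -0.5 ≤ 0.9411 < 0.9 is false → out
[3] lift (-6,-15): star map gives 0.2132; window check -0.5 ≤ 0.2132 < 0.9 is true → IN Λ
[4] lift (-8,-22): star map gives 1.1127; window check -0.5 ≤ 1.1127 < 0.9 is false → out
[5] lift (21,-16): star map gives 27.6274; window check -0.5 ≤ 27.6274 < 0.9 is false → out
[6] lift (-14,13): star map gives -19.3848; window check -0.5 ≤ -19.3848 < 0.9 is false → out
[7] lift (-18,18): star map gives -25.4558; window check -0.5 ≤ -25.4558 < 0.9 is false → out
[8] lift (11,-13): star map gives 16.3848; window check -0.5 ≤ 16.3848 < 0.9 is false → out
[9] lift (0,0): star map gives 0.0000; window check -0.5 ≤ 0.0000 < 0.9 is true → IN Λ

3, 9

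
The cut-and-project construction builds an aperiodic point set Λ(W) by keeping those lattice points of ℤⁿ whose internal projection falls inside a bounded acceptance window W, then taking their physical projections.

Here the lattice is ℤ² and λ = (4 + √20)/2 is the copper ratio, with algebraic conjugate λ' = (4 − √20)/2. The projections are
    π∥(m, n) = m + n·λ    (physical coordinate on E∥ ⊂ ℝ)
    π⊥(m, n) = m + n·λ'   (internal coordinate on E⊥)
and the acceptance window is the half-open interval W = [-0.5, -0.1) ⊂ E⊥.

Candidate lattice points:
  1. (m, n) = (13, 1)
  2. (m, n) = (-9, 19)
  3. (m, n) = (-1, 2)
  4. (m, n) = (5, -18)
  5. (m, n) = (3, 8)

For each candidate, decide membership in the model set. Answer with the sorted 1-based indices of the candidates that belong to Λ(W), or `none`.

none

Compute λ' = (4−√20)/2 = -0.236068, so π⊥(m,n) = m -0.236068·n.
#1 (13,1): internal coord 13 + (1)·λ' = +12.763932; +12.763932 ∉ [-0.5, -0.1) → out
#2 (-9,19): internal coord -9 + (19)·λ' = -13.485292; -13.485292 ∉ [-0.5, -0.1) → out
#3 (-1,2): internal coord -1 + (2)·λ' = -1.472136; -1.472136 ∉ [-0.5, -0.1) → out
#4 (5,-18): internal coord 5 + (-18)·λ' = +9.249224; +9.249224 ∉ [-0.5, -0.1) → out
#5 (3,8): internal coord 3 + (8)·λ' = +1.111456; +1.111456 ∉ [-0.5, -0.1) → out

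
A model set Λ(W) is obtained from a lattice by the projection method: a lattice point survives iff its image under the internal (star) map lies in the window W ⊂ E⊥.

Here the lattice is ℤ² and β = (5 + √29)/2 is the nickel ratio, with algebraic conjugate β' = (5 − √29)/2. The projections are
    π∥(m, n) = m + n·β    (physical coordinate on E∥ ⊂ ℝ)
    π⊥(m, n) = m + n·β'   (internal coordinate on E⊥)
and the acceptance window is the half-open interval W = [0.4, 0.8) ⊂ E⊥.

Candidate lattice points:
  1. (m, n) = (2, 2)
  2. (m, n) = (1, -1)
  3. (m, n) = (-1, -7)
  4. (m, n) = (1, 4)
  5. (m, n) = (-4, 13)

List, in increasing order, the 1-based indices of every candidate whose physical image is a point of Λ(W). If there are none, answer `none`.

none

Compute β' = (5−√29)/2 = -0.19258, so π⊥(m,n) = m -0.19258·n.
[1] lift (2,2): star map gives 1.61484; window check 0.4 ≤ 1.61484 < 0.8 is false → out
[2] lift (1,-1): star map gives 1.19258; window check 0.4 ≤ 1.19258 < 0.8 is false → out
[3] lift (-1,-7): star map gives 0.34808; window check 0.4 ≤ 0.34808 < 0.8 is false → out
[4] lift (1,4): star map gives 0.22967; window check 0.4 ≤ 0.22967 < 0.8 is false → out
[5] lift (-4,13): star map gives -6.50357; window check 0.4 ≤ -6.50357 < 0.8 is false → out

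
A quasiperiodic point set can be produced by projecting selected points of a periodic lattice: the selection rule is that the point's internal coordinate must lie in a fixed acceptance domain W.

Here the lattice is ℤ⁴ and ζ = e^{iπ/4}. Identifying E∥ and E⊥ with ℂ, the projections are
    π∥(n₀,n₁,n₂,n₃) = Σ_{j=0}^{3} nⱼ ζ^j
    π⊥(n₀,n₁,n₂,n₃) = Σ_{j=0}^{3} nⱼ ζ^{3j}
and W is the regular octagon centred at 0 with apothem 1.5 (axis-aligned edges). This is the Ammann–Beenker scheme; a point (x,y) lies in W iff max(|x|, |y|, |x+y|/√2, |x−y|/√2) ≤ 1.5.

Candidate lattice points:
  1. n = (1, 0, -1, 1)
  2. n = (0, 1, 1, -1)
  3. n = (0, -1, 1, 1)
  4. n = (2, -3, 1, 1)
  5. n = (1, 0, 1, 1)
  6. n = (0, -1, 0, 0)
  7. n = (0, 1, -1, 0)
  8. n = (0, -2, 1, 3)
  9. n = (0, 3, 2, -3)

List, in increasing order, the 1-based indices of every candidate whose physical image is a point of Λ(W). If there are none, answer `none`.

6

Internal map: ζ^{3j} for j=0..3 gives (1,0), (−√2/2,√2/2), (0,−1), (√2/2,√2/2).
#1 (1, 0, -1, 1): internal (1.707107, 1.707107); octagon support 2.414214 vs apothem 1.5 → ∉ W
#2 (0, 1, 1, -1): internal (-1.414214, -1.000000); octagon support 1.707107 vs apothem 1.5 → ∉ W
#3 (0, -1, 1, 1): internal (1.414214, -1.000000); octagon support 1.707107 vs apothem 1.5 → ∉ W
#4 (2, -3, 1, 1): internal (4.828427, -2.414214); octagon support 5.121320 vs apothem 1.5 → ∉ W
#5 (1, 0, 1, 1): internal (1.707107, -0.292893); octagon support 1.707107 vs apothem 1.5 → ∉ W
#6 (0, -1, 0, 0): internal (0.707107, -0.707107); octagon support 1.000000 vs apothem 1.5 → ∈ W
#7 (0, 1, -1, 0): internal (-0.707107, 1.707107); octagon support 1.707107 vs apothem 1.5 → ∉ W
#8 (0, -2, 1, 3): internal (3.535534, -0.292893); octagon support 3.535534 vs apothem 1.5 → ∉ W
#9 (0, 3, 2, -3): internal (-4.242641, -2.000000); octagon support 4.414214 vs apothem 1.5 → ∉ W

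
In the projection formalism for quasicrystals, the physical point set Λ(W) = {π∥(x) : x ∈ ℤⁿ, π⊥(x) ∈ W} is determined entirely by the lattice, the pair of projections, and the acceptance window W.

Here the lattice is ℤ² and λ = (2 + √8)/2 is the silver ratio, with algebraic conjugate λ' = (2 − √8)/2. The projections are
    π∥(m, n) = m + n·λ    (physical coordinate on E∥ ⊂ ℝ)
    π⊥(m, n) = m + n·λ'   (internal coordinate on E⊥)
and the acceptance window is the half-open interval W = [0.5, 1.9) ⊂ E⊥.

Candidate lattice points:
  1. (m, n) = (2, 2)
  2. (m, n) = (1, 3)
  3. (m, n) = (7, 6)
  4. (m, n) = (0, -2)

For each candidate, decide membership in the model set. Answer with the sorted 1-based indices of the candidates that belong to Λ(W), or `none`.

1, 4

Numerically λ ≈ 2.414214 and λ' = −1/λ ≈ -0.414214.
#1 (2,2): internal coord 2 + (2)·λ' = +1.171573; +1.171573 ∈ [0.5, 1.9) → IN Λ
#2 (1,3): internal coord 1 + (3)·λ' = -0.242641; -0.242641 ∉ [0.5, 1.9) → out
#3 (7,6): internal coord 7 + (6)·λ' = +4.514719; +4.514719 ∉ [0.5, 1.9) → out
#4 (0,-2): internal coord 0 + (-2)·λ' = +0.828427; +0.828427 ∈ [0.5, 1.9) → IN Λ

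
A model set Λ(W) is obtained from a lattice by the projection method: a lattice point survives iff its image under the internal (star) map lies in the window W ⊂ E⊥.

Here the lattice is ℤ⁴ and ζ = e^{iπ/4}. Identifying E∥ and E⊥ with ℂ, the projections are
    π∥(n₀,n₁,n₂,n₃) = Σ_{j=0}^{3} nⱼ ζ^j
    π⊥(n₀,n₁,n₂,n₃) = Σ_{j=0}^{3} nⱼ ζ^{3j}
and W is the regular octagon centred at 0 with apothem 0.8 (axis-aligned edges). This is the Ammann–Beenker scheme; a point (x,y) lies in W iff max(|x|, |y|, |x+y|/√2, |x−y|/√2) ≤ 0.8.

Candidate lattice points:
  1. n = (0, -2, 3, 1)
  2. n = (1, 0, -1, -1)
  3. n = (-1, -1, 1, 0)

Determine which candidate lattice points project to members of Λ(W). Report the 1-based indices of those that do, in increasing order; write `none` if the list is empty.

2

π⊥(n) = n₀ + n₁ζ³ + n₂ζ⁶ + n₃ζ⁹ where ζ = e^{iπ/4}.
#1 (0, -2, 3, 1): internal (2.1213, -3.7071); octagon support 4.1213 vs apothem 0.8 → ∉ W
#2 (1, 0, -1, -1): internal (0.2929, 0.2929); octagon support 0.4142 vs apothem 0.8 → ∈ W
#3 (-1, -1, 1, 0): internal (-0.2929, -1.7071); octagon support 1.7071 vs apothem 0.8 → ∉ W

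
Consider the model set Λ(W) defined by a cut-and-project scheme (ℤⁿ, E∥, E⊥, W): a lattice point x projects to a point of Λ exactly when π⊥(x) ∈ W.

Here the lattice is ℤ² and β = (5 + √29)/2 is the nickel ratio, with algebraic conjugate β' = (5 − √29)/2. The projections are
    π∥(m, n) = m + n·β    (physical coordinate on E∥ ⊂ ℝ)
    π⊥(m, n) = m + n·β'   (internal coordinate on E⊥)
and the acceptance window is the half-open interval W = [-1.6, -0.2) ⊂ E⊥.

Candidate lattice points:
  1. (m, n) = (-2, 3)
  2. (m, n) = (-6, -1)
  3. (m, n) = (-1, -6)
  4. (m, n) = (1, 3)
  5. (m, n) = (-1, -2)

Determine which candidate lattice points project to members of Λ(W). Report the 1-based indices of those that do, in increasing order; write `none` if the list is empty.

5

Compute β' = (5−√29)/2 = -0.1926, so π⊥(m,n) = m -0.1926·n.
candidate 1: (m,n)=(-2,3) → π∥ = -2+3·β ≈ 13.5777, π⊥ = -2+3·β' ≈ -2.5777 ∉ [-1.6, -0.2) ⇒ out
candidate 2: (m,n)=(-6,-1) → π∥ = -6-1·β ≈ -11.1926, π⊥ = -6-1·β' ≈ -5.8074 ∉ [-1.6, -0.2) ⇒ out
candidate 3: (m,n)=(-1,-6) → π∥ = -1-6·β ≈ -32.1555, π⊥ = -1-6·β' ≈ 0.1555 ∉ [-1.6, -0.2) ⇒ out
candidate 4: (m,n)=(1,3) → π∥ = 1+3·β ≈ 16.5777, π⊥ = 1+3·β' ≈ 0.4223 ∉ [-1.6, -0.2) ⇒ out
candidate 5: (m,n)=(-1,-2) → π∥ = -1-2·β ≈ -11.3852, π⊥ = -1-2·β' ≈ -0.6148 ∈ [-1.6, -0.2) ⇒ IN Λ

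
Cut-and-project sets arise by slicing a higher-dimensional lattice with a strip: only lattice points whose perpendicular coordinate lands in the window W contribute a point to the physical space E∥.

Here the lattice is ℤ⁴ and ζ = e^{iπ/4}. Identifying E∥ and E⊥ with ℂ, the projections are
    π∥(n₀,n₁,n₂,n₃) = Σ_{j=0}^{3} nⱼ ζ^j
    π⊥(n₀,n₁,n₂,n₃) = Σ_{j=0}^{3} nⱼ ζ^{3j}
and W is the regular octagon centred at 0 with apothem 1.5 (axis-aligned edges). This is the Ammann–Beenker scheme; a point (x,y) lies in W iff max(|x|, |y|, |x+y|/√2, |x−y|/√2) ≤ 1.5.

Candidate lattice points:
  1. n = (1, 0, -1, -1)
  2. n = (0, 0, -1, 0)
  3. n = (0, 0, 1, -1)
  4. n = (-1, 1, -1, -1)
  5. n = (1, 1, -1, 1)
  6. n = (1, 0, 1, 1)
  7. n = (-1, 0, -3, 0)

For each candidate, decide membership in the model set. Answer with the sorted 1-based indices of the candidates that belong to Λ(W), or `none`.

Internal map: ζ^{3j} for j=0..3 gives (1,0), (−√2/2,√2/2), (0,−1), (√2/2,√2/2).
#1 (1, 0, -1, -1): internal (0.29289, 0.29289); octagon support 0.41421 vs apothem 1.5 → ∈ W
#2 (0, 0, -1, 0): internal (0.00000, 1.00000); octagon support 1.00000 vs apothem 1.5 → ∈ W
#3 (0, 0, 1, -1): internal (-0.70711, -1.70711); octagon support 1.70711 vs apothem 1.5 → ∉ W
#4 (-1, 1, -1, -1): internal (-2.41421, 1.00000); octagon support 2.41421 vs apothem 1.5 → ∉ W
#5 (1, 1, -1, 1): internal (1.00000, 2.41421); octagon support 2.41421 vs apothem 1.5 → ∉ W
#6 (1, 0, 1, 1): internal (1.70711, -0.29289); octagon support 1.70711 vs apothem 1.5 → ∉ W
#7 (-1, 0, -3, 0): internal (-1.00000, 3.00000); octagon support 3.00000 vs apothem 1.5 → ∉ W

1, 2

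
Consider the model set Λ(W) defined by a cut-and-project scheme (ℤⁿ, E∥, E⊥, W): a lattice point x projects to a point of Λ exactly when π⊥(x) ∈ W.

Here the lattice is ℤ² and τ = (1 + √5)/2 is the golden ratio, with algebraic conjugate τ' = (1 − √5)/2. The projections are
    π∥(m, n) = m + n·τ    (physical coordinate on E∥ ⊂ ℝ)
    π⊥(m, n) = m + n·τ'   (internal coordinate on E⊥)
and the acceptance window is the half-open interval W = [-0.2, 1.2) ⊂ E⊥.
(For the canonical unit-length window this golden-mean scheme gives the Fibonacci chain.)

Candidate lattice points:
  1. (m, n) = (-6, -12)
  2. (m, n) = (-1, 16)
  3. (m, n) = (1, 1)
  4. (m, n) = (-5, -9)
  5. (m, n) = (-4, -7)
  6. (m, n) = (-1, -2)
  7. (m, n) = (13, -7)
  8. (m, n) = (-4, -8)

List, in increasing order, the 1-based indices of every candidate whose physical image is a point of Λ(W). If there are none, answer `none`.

3, 4, 5, 6, 8

Numerically τ ≈ 1.6180 and τ' = −1/τ ≈ -0.6180.
candidate 1: (m,n)=(-6,-12) → π∥ = -6-12·τ ≈ -25.4164, π⊥ = -6-12·τ' ≈ 1.4164 ∉ [-0.2, 1.2) ⇒ out
candidate 2: (m,n)=(-1,16) → π∥ = -1+16·τ ≈ 24.8885, π⊥ = -1+16·τ' ≈ -10.8885 ∉ [-0.2, 1.2) ⇒ out
candidate 3: (m,n)=(1,1) → π∥ = 1+1·τ ≈ 2.6180, π⊥ = 1+1·τ' ≈ 0.3820 ∈ [-0.2, 1.2) ⇒ IN Λ
candidate 4: (m,n)=(-5,-9) → π∥ = -5-9·τ ≈ -19.5623, π⊥ = -5-9·τ' ≈ 0.5623 ∈ [-0.2, 1.2) ⇒ IN Λ
candidate 5: (m,n)=(-4,-7) → π∥ = -4-7·τ ≈ -15.3262, π⊥ = -4-7·τ' ≈ 0.3262 ∈ [-0.2, 1.2) ⇒ IN Λ
candidate 6: (m,n)=(-1,-2) → π∥ = -1-2·τ ≈ -4.2361, π⊥ = -1-2·τ' ≈ 0.2361 ∈ [-0.2, 1.2) ⇒ IN Λ
candidate 7: (m,n)=(13,-7) → π∥ = 13-7·τ ≈ 1.6738, π⊥ = 13-7·τ' ≈ 17.3262 ∉ [-0.2, 1.2) ⇒ out
candidate 8: (m,n)=(-4,-8) → π∥ = -4-8·τ ≈ -16.9443, π⊥ = -4-8·τ' ≈ 0.9443 ∈ [-0.2, 1.2) ⇒ IN Λ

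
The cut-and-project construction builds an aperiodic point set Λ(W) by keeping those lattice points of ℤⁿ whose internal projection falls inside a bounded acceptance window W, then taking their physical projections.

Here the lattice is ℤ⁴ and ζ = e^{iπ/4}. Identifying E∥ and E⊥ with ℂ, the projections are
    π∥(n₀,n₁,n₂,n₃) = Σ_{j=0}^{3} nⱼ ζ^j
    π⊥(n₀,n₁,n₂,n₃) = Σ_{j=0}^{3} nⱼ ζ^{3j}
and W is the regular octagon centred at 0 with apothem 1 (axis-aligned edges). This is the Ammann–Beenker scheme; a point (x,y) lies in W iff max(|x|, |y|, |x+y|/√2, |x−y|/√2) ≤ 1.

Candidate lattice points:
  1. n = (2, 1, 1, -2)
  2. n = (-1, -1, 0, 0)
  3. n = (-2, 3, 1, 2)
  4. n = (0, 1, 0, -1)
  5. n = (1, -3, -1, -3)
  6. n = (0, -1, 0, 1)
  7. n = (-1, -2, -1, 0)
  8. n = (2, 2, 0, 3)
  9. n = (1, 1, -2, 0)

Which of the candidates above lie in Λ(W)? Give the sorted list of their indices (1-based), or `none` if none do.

Internal map: ζ^{3j} for j=0..3 gives (1,0), (−√2/2,√2/2), (0,−1), (√2/2,√2/2).
candidate 1: n = (2, 1, 1, -2) → π⊥ ≈ (-0.121320, -1.707107); max(|x|,|y|,|x±y|/√2) = 1.707107 > 1 ⇒ ∉ W
candidate 2: n = (-1, -1, 0, 0) → π⊥ ≈ (-0.292893, -0.707107); max(|x|,|y|,|x±y|/√2) = 0.707107 ≤ 1 ⇒ ∈ W
candidate 3: n = (-2, 3, 1, 2) → π⊥ ≈ (-2.707107, +2.535534); max(|x|,|y|,|x±y|/√2) = 3.707107 > 1 ⇒ ∉ W
candidate 4: n = (0, 1, 0, -1) → π⊥ ≈ (-1.414214, +0.000000); max(|x|,|y|,|x±y|/√2) = 1.414214 > 1 ⇒ ∉ W
candidate 5: n = (1, -3, -1, -3) → π⊥ ≈ (+1.000000, -3.242641); max(|x|,|y|,|x±y|/√2) = 3.242641 > 1 ⇒ ∉ W
candidate 6: n = (0, -1, 0, 1) → π⊥ ≈ (+1.414214, +0.000000); max(|x|,|y|,|x±y|/√2) = 1.414214 > 1 ⇒ ∉ W
candidate 7: n = (-1, -2, -1, 0) → π⊥ ≈ (+0.414214, -0.414214); max(|x|,|y|,|x±y|/√2) = 0.585786 ≤ 1 ⇒ ∈ W
candidate 8: n = (2, 2, 0, 3) → π⊥ ≈ (+2.707107, +3.535534); max(|x|,|y|,|x±y|/√2) = 4.414214 > 1 ⇒ ∉ W
candidate 9: n = (1, 1, -2, 0) → π⊥ ≈ (+0.292893, +2.707107); max(|x|,|y|,|x±y|/√2) = 2.707107 > 1 ⇒ ∉ W

2, 7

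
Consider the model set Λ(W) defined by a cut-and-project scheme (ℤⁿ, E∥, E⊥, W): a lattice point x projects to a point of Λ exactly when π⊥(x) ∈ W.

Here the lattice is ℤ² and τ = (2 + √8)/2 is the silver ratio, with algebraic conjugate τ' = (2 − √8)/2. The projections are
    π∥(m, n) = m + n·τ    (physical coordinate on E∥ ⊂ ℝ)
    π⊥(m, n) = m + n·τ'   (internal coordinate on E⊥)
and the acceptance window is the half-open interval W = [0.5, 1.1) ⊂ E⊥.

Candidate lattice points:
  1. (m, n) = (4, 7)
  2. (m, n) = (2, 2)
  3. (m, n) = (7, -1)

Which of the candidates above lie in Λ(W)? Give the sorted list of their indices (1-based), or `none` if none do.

τ' = (2−√8)/2 ≈ -0.414214.
#1 (4,7): internal coord 4 + (7)·τ' = +1.100505; +1.100505 ∉ [0.5, 1.1) → out
#2 (2,2): internal coord 2 + (2)·τ' = +1.171573; +1.171573 ∉ [0.5, 1.1) → out
#3 (7,-1): internal coord 7 + (-1)·τ' = +7.414214; +7.414214 ∉ [0.5, 1.1) → out

none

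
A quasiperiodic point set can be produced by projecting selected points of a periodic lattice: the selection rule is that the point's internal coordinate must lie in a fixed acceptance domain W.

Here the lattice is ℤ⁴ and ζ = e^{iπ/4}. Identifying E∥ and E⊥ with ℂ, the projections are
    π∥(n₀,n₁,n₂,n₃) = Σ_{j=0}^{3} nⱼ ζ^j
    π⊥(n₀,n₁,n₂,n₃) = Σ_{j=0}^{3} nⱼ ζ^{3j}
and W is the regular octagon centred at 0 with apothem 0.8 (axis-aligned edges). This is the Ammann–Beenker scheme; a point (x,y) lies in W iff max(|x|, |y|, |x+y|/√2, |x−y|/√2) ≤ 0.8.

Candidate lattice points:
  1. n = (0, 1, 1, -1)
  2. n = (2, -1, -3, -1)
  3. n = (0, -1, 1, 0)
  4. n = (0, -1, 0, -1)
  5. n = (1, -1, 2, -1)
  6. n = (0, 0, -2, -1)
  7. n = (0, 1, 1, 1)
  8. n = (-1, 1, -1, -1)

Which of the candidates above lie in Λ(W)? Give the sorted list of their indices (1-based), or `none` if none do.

π⊥(n) = n₀ + n₁ζ³ + n₂ζ⁶ + n₃ζ⁹ where ζ = e^{iπ/4}.
#1 (0, 1, 1, -1): internal (-1.41421, -1.00000); octagon support 1.70711 vs apothem 0.8 → ∉ W
#2 (2, -1, -3, -1): internal (2.00000, 1.58579); octagon support 2.53553 vs apothem 0.8 → ∉ W
#3 (0, -1, 1, 0): internal (0.70711, -1.70711); octagon support 1.70711 vs apothem 0.8 → ∉ W
#4 (0, -1, 0, -1): internal (0.00000, -1.41421); octagon support 1.41421 vs apothem 0.8 → ∉ W
#5 (1, -1, 2, -1): internal (1.00000, -3.41421); octagon support 3.41421 vs apothem 0.8 → ∉ W
#6 (0, 0, -2, -1): internal (-0.70711, 1.29289); octagon support 1.41421 vs apothem 0.8 → ∉ W
#7 (0, 1, 1, 1): internal (0.00000, 0.41421); octagon support 0.41421 vs apothem 0.8 → ∈ W
#8 (-1, 1, -1, -1): internal (-2.41421, 1.00000); octagon support 2.41421 vs apothem 0.8 → ∉ W

7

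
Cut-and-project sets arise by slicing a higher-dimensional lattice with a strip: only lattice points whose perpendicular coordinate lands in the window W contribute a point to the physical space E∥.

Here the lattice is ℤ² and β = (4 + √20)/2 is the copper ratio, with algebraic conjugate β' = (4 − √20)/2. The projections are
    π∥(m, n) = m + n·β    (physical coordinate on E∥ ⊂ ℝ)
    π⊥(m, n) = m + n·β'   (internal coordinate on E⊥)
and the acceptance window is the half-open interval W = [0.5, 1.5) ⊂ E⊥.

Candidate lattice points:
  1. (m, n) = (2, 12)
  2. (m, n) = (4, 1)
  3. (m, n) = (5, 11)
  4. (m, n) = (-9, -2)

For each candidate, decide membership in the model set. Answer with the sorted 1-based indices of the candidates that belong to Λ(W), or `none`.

β' = (4−√20)/2 ≈ -0.23607.
[1] lift (2,12): star map gives -0.83282; window check 0.5 ≤ -0.83282 < 1.5 is false → out
[2] lift (4,1): star map gives 3.76393; window check 0.5 ≤ 3.76393 < 1.5 is false → out
[3] lift (5,11): star map gives 2.40325; window check 0.5 ≤ 2.40325 < 1.5 is false → out
[4] lift (-9,-2): star map gives -8.52786; window check 0.5 ≤ -8.52786 < 1.5 is false → out

none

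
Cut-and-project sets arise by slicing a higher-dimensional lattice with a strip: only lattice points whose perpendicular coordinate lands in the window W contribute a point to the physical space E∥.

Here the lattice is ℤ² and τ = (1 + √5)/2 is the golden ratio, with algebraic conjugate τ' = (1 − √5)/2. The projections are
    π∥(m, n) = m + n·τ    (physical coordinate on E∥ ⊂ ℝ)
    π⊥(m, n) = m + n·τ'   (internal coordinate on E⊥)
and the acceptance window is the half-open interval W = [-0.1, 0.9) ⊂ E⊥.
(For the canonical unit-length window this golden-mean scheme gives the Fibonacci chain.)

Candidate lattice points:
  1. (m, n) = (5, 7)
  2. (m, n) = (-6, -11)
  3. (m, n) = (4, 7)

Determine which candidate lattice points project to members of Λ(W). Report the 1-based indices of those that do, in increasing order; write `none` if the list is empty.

1, 2

Numerically τ ≈ 1.61803 and τ' = −1/τ ≈ -0.61803.
[1] lift (5,7): star map gives 0.67376; window check -0.1 ≤ 0.67376 < 0.9 is true → IN Λ
[2] lift (-6,-11): star map gives 0.79837; window check -0.1 ≤ 0.79837 < 0.9 is true → IN Λ
[3] lift (4,7): star map gives -0.32624; window check -0.1 ≤ -0.32624 < 0.9 is false → out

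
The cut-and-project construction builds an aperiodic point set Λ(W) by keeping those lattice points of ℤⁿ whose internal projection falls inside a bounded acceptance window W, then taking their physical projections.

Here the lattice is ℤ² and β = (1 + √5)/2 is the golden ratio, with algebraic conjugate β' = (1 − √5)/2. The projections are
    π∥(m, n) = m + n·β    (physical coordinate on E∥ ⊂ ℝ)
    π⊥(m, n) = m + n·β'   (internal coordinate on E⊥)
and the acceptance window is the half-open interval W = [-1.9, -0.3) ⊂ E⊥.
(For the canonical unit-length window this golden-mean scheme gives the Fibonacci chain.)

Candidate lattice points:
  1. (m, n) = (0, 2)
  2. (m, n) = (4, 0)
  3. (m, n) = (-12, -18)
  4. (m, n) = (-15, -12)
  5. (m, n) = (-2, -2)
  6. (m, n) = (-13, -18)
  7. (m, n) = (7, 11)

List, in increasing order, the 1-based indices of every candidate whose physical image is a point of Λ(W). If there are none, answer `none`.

β' = (1−√5)/2 ≈ -0.618034.
[1] lift (0,2): star map gives -1.236068; window check -1.9 ≤ -1.236068 < -0.3 is true → IN Λ
[2] lift (4,0): star map gives 4.000000; window check -1.9 ≤ 4.000000 < -0.3 is false → out
[3] lift (-12,-18): star map gives -0.875388; window check -1.9 ≤ -0.875388 < -0.3 is true → IN Λ
[4] lift (-15,-12): star map gives -7.583592; window check -1.9 ≤ -7.583592 < -0.3 is false → out
[5] lift (-2,-2): star map gives -0.763932; window check -1.9 ≤ -0.763932 < -0.3 is true → IN Λ
[6] lift (-13,-18): star map gives -1.875388; window check -1.9 ≤ -1.875388 < -0.3 is true → IN Λ
[7] lift (7,11): star map gives 0.201626; window check -1.9 ≤ 0.201626 < -0.3 is false → out

1, 3, 5, 6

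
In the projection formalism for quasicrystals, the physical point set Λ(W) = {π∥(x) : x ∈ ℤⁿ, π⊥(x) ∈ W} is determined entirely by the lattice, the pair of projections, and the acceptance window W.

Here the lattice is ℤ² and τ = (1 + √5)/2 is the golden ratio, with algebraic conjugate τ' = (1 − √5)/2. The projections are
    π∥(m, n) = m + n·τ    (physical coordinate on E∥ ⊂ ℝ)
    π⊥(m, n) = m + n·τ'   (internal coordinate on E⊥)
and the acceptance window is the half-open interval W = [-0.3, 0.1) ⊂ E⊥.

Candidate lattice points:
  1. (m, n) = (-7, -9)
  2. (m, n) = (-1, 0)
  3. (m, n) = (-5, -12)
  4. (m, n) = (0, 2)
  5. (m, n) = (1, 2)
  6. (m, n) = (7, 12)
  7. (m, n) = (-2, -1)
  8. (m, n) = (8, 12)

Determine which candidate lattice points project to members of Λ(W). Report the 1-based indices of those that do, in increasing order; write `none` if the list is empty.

Compute τ' = (1−√5)/2 = -0.6180, so π⊥(m,n) = m -0.6180·n.
#1 (-7,-9): internal coord -7 + (-9)·τ' = -1.4377; -1.4377 ∉ [-0.3, 0.1) → out
#2 (-1,0): internal coord -1 + (0)·τ' = -1.0000; -1.0000 ∉ [-0.3, 0.1) → out
#3 (-5,-12): internal coord -5 + (-12)·τ' = +2.4164; +2.4164 ∉ [-0.3, 0.1) → out
#4 (0,2): internal coord 0 + (2)·τ' = -1.2361; -1.2361 ∉ [-0.3, 0.1) → out
#5 (1,2): internal coord 1 + (2)·τ' = -0.2361; -0.2361 ∈ [-0.3, 0.1) → IN Λ
#6 (7,12): internal coord 7 + (12)·τ' = -0.4164; -0.4164 ∉ [-0.3, 0.1) → out
#7 (-2,-1): internal coord -2 + (-1)·τ' = -1.3820; -1.3820 ∉ [-0.3, 0.1) → out
#8 (8,12): internal coord 8 + (12)·τ' = +0.5836; +0.5836 ∉ [-0.3, 0.1) → out

5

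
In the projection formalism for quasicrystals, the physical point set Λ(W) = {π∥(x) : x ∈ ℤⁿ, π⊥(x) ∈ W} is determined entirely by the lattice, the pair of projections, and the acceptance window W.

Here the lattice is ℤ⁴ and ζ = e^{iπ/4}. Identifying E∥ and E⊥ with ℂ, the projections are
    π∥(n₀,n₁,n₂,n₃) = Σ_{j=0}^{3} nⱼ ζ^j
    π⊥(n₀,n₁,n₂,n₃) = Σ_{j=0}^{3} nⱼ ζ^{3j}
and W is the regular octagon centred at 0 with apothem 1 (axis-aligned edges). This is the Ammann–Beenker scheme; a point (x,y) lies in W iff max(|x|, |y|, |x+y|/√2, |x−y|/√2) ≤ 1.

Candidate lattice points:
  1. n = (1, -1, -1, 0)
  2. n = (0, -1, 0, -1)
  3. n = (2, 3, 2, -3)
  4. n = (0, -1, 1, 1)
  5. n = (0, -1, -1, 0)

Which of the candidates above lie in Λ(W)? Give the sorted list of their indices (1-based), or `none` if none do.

5

With ζ = e^{iπ/4} the internal vectors are ζ^0,ζ^3,ζ^6,ζ^9.
candidate 1: n = (1, -1, -1, 0) → π⊥ ≈ (+1.70711, +0.29289); max(|x|,|y|,|x±y|/√2) = 1.70711 > 1 ⇒ ∉ W
candidate 2: n = (0, -1, 0, -1) → π⊥ ≈ (+0.00000, -1.41421); max(|x|,|y|,|x±y|/√2) = 1.41421 > 1 ⇒ ∉ W
candidate 3: n = (2, 3, 2, -3) → π⊥ ≈ (-2.24264, -2.00000); max(|x|,|y|,|x±y|/√2) = 3.00000 > 1 ⇒ ∉ W
candidate 4: n = (0, -1, 1, 1) → π⊥ ≈ (+1.41421, -1.00000); max(|x|,|y|,|x±y|/√2) = 1.70711 > 1 ⇒ ∉ W
candidate 5: n = (0, -1, -1, 0) → π⊥ ≈ (+0.70711, +0.29289); max(|x|,|y|,|x±y|/√2) = 0.70711 ≤ 1 ⇒ ∈ W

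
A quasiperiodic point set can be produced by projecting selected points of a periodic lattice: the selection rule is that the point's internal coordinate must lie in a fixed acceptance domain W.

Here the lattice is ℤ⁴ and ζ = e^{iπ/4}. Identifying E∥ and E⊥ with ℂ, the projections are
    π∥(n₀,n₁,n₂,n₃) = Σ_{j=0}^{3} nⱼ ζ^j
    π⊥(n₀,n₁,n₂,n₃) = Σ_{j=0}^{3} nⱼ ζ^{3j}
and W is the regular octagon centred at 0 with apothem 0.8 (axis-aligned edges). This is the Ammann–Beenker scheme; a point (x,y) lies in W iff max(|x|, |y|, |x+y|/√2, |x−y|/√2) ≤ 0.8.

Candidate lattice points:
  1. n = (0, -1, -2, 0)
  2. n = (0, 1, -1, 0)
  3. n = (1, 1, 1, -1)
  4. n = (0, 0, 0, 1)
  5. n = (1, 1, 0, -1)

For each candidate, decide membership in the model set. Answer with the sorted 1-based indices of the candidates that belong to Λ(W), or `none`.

5

π⊥(n) = n₀ + n₁ζ³ + n₂ζ⁶ + n₃ζ⁹ where ζ = e^{iπ/4}.
candidate 1: n = (0, -1, -2, 0) → π⊥ ≈ (+0.707107, +1.292893); max(|x|,|y|,|x±y|/√2) = 1.414214 > 0.8 ⇒ ∉ W
candidate 2: n = (0, 1, -1, 0) → π⊥ ≈ (-0.707107, +1.707107); max(|x|,|y|,|x±y|/√2) = 1.707107 > 0.8 ⇒ ∉ W
candidate 3: n = (1, 1, 1, -1) → π⊥ ≈ (-0.414214, -1.000000); max(|x|,|y|,|x±y|/√2) = 1.000000 > 0.8 ⇒ ∉ W
candidate 4: n = (0, 0, 0, 1) → π⊥ ≈ (+0.707107, +0.707107); max(|x|,|y|,|x±y|/√2) = 1.000000 > 0.8 ⇒ ∉ W
candidate 5: n = (1, 1, 0, -1) → π⊥ ≈ (-0.414214, +0.000000); max(|x|,|y|,|x±y|/√2) = 0.414214 ≤ 0.8 ⇒ ∈ W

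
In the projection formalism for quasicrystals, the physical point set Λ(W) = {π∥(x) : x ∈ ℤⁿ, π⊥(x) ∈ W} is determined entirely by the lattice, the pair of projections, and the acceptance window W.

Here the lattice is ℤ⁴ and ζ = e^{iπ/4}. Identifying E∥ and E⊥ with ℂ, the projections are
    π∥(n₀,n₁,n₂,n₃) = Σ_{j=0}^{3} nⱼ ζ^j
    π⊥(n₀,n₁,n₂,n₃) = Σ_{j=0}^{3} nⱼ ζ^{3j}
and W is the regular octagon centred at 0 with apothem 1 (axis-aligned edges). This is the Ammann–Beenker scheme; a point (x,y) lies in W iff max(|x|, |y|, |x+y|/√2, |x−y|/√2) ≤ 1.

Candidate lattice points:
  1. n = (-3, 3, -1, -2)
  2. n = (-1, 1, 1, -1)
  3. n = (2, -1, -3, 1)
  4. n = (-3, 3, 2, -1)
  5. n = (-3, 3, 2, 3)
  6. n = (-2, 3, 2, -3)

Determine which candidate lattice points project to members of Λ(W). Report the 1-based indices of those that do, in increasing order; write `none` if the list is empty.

none

With ζ = e^{iπ/4} the internal vectors are ζ^0,ζ^3,ζ^6,ζ^9.
#1 (-3, 3, -1, -2): internal (-6.535534, 1.707107); octagon support 6.535534 vs apothem 1 → ∉ W
#2 (-1, 1, 1, -1): internal (-2.414214, -1.000000); octagon support 2.414214 vs apothem 1 → ∉ W
#3 (2, -1, -3, 1): internal (3.414214, 3.000000); octagon support 4.535534 vs apothem 1 → ∉ W
#4 (-3, 3, 2, -1): internal (-5.828427, -0.585786); octagon support 5.828427 vs apothem 1 → ∉ W
#5 (-3, 3, 2, 3): internal (-3.000000, 2.242641); octagon support 3.707107 vs apothem 1 → ∉ W
#6 (-2, 3, 2, -3): internal (-6.242641, -2.000000); octagon support 6.242641 vs apothem 1 → ∉ W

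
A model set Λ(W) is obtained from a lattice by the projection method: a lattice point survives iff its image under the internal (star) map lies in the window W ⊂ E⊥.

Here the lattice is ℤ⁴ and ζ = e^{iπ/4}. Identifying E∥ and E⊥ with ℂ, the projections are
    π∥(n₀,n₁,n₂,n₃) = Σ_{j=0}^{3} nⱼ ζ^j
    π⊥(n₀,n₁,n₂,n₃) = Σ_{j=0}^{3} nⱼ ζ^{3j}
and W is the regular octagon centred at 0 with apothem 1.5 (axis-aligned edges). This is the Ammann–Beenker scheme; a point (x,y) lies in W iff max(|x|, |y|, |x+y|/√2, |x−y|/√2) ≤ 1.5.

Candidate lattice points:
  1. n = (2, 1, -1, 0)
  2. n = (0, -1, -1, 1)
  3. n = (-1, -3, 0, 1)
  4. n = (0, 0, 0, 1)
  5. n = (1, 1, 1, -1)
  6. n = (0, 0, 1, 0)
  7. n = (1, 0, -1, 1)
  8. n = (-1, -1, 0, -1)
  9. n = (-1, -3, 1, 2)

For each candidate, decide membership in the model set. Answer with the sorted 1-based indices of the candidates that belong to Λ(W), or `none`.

4, 5, 6

With ζ = e^{iπ/4} the internal vectors are ζ^0,ζ^3,ζ^6,ζ^9.
#1 (2, 1, -1, 0): internal (1.29289, 1.70711); octagon support 2.12132 vs apothem 1.5 → ∉ W
#2 (0, -1, -1, 1): internal (1.41421, 1.00000); octagon support 1.70711 vs apothem 1.5 → ∉ W
#3 (-1, -3, 0, 1): internal (1.82843, -1.41421); octagon support 2.29289 vs apothem 1.5 → ∉ W
#4 (0, 0, 0, 1): internal (0.70711, 0.70711); octagon support 1.00000 vs apothem 1.5 → ∈ W
#5 (1, 1, 1, -1): internal (-0.41421, -1.00000); octagon support 1.00000 vs apothem 1.5 → ∈ W
#6 (0, 0, 1, 0): internal (0.00000, -1.00000); octagon support 1.00000 vs apothem 1.5 → ∈ W
#7 (1, 0, -1, 1): internal (1.70711, 1.70711); octagon support 2.41421 vs apothem 1.5 → ∉ W
#8 (-1, -1, 0, -1): internal (-1.00000, -1.41421); octagon support 1.70711 vs apothem 1.5 → ∉ W
#9 (-1, -3, 1, 2): internal (2.53553, -1.70711); octagon support 3.00000 vs apothem 1.5 → ∉ W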